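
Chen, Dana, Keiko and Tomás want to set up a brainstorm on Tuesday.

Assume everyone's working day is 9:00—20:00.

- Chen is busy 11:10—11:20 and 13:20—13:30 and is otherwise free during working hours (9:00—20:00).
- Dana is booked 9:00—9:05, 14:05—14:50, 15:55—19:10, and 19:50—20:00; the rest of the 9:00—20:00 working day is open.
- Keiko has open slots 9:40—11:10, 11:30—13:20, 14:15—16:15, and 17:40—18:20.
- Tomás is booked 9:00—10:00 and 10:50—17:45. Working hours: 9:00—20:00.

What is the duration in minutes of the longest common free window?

50 minutes

Chen free within 09:00–20:00: 09:00–11:10, 11:20–13:20, 13:30–20:00.
Dana free within 09:00–20:00: 09:05–14:05, 14:50–15:55, 19:10–19:50.
Tomás free within 09:00–20:00: 10:00–10:50, 17:45–20:00.
Chen ∩ Dana: 09:05–11:10, 11:20–13:20, 13:30–14:05, 14:50–15:55, 19:10–19:50.
Chen ∩ Dana ∩ Keiko: 09:40–11:10, 11:30–13:20, 14:50–15:55.
Chen ∩ Dana ∩ Keiko ∩ Tomás: 10:00–10:50.
Single common window of 50 minutes.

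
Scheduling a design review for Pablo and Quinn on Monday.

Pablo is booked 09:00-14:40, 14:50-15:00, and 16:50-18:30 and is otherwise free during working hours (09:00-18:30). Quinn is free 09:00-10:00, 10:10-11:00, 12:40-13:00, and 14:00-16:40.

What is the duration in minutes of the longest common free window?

Pablo free within 09:00–18:30: 14:40–14:50, 15:00–16:50.
Pablo ∩ Quinn: 14:40–14:50, 15:00–16:40.
Common window lengths: 10, 100 min; longest is 100.

100 minutes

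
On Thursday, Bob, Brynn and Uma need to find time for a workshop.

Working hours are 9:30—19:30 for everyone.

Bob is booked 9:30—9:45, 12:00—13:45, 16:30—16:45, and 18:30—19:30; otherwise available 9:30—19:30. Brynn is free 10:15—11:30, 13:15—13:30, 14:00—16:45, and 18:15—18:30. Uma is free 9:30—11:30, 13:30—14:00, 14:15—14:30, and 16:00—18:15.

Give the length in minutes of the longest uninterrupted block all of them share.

Bob free within 09:30–19:30: 09:45–12:00, 13:45–16:30, 16:45–18:30.
Bob ∩ Brynn: 10:15–11:30, 14:00–16:30, 18:15–18:30.
Bob ∩ Brynn ∩ Uma: 10:15–11:30, 14:15–14:30, 16:00–16:30.
Common window lengths: 75, 15, 30 min; longest is 75.

75 minutes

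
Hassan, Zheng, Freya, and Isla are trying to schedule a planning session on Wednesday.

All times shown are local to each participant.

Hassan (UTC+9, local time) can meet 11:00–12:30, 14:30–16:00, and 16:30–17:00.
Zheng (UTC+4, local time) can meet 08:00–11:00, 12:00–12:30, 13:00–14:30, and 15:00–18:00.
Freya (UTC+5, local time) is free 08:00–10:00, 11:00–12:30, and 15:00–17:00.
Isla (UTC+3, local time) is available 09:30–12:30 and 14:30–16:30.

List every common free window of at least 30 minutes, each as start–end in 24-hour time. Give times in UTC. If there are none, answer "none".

06:30–07:00

Hassan → UTC: 02:00–03:30, 05:30–07:00, 07:30–08:00.
Zheng → UTC: 04:00–07:00, 08:00–08:30, 09:00–10:30, 11:00–14:00.
Freya → UTC: 03:00–05:00, 06:00–07:30, 10:00–12:00.
Isla → UTC: 06:30–09:30, 11:30–13:30.
Hassan ∩ Zheng: 05:30–07:00.
Hassan ∩ Zheng ∩ Freya: 06:00–07:00.
Hassan ∩ Zheng ∩ Freya ∩ Isla: 06:30–07:00.
Windows ≥ 30 min: 06:30–07:00.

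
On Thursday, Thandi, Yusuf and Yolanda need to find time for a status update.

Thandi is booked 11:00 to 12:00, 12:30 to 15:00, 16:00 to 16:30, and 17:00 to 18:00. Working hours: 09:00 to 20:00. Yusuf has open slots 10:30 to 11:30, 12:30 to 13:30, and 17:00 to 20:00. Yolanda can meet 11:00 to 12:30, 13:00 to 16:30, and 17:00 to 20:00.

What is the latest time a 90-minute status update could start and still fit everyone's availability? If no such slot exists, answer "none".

Thandi free within 09:00–20:00: 09:00–11:00, 12:00–12:30, 15:00–16:00, 16:30–17:00, 18:00–20:00.
Thandi ∩ Yusuf: 10:30–11:00, 18:00–20:00.
Thandi ∩ Yusuf ∩ Yolanda: 18:00–20:00.
Windows ≥ 90 min: 18:00–20:00.
Latest start in the last window 18:00–20:00 is 20:00 − 90 min = 18:30.

18:30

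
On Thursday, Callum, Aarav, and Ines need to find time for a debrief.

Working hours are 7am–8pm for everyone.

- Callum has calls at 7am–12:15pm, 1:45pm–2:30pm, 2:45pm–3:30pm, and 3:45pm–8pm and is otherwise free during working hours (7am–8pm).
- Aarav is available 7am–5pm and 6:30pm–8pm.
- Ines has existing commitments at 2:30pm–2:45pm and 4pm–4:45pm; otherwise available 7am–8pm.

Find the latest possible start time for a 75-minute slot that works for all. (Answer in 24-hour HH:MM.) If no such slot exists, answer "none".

Callum free within 07:00–20:00: 12:15–13:45, 14:30–14:45, 15:30–15:45.
Ines free within 07:00–20:00: 07:00–14:30, 14:45–16:00, 16:45–20:00.
Callum ∩ Aarav: 12:15–13:45, 14:30–14:45, 15:30–15:45.
Callum ∩ Aarav ∩ Ines: 12:15–13:45, 15:30–15:45.
Windows ≥ 75 min: 12:15–13:45.
Latest start in the last window 12:15–13:45 is 13:45 − 75 min = 12:30.

12:30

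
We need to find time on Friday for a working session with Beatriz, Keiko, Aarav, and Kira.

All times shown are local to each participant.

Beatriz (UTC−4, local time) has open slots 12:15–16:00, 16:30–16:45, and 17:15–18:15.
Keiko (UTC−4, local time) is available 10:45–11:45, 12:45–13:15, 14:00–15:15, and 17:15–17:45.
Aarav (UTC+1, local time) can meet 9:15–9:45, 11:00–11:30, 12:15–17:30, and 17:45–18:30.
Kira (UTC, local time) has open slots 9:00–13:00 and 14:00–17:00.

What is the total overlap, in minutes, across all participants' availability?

Beatriz → UTC: 16:15–20:00, 20:30–20:45, 21:15–22:15.
Keiko → UTC: 14:45–15:45, 16:45–17:15, 18:00–19:15, 21:15–21:45.
Aarav → UTC: 08:15–08:45, 10:00–10:30, 11:15–16:30, 16:45–17:30.
Kira → UTC: 09:00–13:00, 14:00–17:00.
Beatriz ∩ Keiko: 16:45–17:15, 18:00–19:15, 21:15–21:45.
Beatriz ∩ Keiko ∩ Aarav: 16:45–17:15.
Beatriz ∩ Keiko ∩ Aarav ∩ Kira: 16:45–17:00.
Total common minutes: 15.

15 minutes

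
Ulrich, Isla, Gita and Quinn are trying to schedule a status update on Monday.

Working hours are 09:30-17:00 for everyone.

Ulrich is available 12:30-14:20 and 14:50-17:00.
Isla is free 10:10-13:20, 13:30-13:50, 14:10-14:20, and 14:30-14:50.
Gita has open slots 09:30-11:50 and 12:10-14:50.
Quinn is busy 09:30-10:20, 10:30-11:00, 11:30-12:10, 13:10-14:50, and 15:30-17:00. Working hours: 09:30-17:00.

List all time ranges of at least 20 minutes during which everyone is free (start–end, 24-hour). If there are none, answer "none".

12:30–13:10

Quinn free within 09:30–17:00: 10:20–10:30, 11:00–11:30, 12:10–13:10, 14:50–15:30.
Ulrich ∩ Isla: 12:30–13:20, 13:30–13:50, 14:10–14:20.
Ulrich ∩ Isla ∩ Gita: 12:30–13:20, 13:30–13:50, 14:10–14:20.
Ulrich ∩ Isla ∩ Gita ∩ Quinn: 12:30–13:10.
Windows ≥ 20 min: 12:30–13:10.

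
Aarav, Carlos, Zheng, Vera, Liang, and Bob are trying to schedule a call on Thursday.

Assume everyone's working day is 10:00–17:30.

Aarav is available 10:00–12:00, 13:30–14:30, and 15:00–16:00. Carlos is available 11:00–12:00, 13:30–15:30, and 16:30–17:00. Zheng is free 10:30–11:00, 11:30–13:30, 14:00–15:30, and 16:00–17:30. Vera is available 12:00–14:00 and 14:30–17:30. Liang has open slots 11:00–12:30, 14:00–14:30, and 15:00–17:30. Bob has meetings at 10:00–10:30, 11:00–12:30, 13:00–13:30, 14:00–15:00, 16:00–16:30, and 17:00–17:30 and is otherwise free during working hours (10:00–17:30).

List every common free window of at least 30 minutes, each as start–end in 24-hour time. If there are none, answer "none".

15:00–15:30

Bob free within 10:00–17:30: 10:30–11:00, 12:30–13:00, 13:30–14:00, 15:00–16:00, 16:30–17:00.
Aarav ∩ Carlos: 11:00–12:00, 13:30–14:30, 15:00–15:30.
Aarav ∩ Carlos ∩ Zheng: 11:30–12:00, 14:00–14:30, 15:00–15:30.
Aarav ∩ Carlos ∩ Zheng ∩ Vera: 15:00–15:30.
Aarav ∩ Carlos ∩ Zheng ∩ Vera ∩ Liang: 15:00–15:30.
Aarav ∩ Carlos ∩ Zheng ∩ Vera ∩ Liang ∩ Bob: 15:00–15:30.
Windows ≥ 30 min: 15:00–15:30.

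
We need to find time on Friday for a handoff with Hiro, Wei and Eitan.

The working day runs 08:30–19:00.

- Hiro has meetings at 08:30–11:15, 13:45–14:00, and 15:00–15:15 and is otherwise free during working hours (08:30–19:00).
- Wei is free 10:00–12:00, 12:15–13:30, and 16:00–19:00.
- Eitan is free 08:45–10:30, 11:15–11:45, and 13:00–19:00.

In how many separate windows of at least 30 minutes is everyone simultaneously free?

3

Hiro free within 08:30–19:00: 11:15–13:45, 14:00–15:00, 15:15–19:00.
Hiro ∩ Wei: 11:15–12:00, 12:15–13:30, 16:00–19:00.
Hiro ∩ Wei ∩ Eitan: 11:15–11:45, 13:00–13:30, 16:00–19:00.
Windows ≥ 30 min: 11:15–11:45, 13:00–13:30, 16:00–19:00.
That's 3 windows.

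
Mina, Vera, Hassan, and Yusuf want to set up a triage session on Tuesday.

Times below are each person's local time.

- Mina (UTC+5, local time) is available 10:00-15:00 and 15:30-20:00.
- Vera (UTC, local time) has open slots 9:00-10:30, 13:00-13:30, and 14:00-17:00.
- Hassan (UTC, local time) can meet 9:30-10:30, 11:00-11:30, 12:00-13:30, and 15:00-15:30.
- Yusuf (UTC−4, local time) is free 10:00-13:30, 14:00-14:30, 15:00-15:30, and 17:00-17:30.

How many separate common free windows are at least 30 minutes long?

0

Mina → UTC: 05:00–10:00, 10:30–15:00.
Vera → UTC: 09:00–10:30, 13:00–13:30, 14:00–17:00.
Hassan → UTC: 09:30–10:30, 11:00–11:30, 12:00–13:30, 15:00–15:30.
Yusuf → UTC: 14:00–17:30, 18:00–18:30, 19:00–19:30, 21:00–21:30.
Mina ∩ Vera: 09:00–10:00, 13:00–13:30, 14:00–15:00.
Mina ∩ Vera ∩ Hassan: 09:30–10:00, 13:00–13:30.
Mina ∩ Vera ∩ Hassan ∩ Yusuf: (none).
Windows ≥ 30 min: (none).
That's 0 windows.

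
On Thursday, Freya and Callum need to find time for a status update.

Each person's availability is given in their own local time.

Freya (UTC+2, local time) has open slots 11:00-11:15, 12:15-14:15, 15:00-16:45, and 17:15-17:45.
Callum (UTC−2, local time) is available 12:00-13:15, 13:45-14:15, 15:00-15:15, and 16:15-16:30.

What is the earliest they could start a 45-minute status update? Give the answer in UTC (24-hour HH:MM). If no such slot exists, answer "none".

14:00

Freya → UTC: 09:00–09:15, 10:15–12:15, 13:00–14:45, 15:15–15:45.
Callum → UTC: 14:00–15:15, 15:45–16:15, 17:00–17:15, 18:15–18:30.
Freya ∩ Callum: 14:00–14:45.
Windows ≥ 45 min: 14:00–14:45.
Earliest such window starts at 14:00.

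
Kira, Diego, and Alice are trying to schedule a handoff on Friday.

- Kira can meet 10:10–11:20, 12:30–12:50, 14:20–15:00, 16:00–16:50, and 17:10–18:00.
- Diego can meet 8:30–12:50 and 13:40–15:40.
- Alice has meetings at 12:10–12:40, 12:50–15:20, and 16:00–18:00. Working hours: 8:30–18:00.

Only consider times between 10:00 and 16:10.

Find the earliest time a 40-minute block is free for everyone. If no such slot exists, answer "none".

Alice free within 08:30–18:00: 08:30–12:10, 12:40–12:50, 15:20–16:00.
Kira ∩ Diego: 10:10–11:20, 12:30–12:50, 14:20–15:00.
Kira ∩ Diego ∩ Alice: 10:10–11:20, 12:40–12:50.
Restricted to 10:00–16:10: 10:10–11:20, 12:40–12:50.
Windows ≥ 40 min: 10:10–11:20.
Earliest such window starts at 10:10.

10:10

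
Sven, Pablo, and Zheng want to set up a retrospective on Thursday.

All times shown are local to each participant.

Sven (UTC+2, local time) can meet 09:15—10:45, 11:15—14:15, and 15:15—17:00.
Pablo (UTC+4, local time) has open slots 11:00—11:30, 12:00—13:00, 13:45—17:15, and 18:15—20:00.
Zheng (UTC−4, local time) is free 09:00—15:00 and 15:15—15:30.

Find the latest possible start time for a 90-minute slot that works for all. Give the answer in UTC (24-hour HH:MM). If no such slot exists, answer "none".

none

Sven → UTC: 07:15–08:45, 09:15–12:15, 13:15–15:00.
Pablo → UTC: 07:00–07:30, 08:00–09:00, 09:45–13:15, 14:15–16:00.
Zheng → UTC: 13:00–19:00, 19:15–19:30.
Sven ∩ Pablo: 07:15–07:30, 08:00–08:45, 09:45–12:15, 14:15–15:00.
Sven ∩ Pablo ∩ Zheng: 14:15–15:00.
Windows ≥ 90 min: (none).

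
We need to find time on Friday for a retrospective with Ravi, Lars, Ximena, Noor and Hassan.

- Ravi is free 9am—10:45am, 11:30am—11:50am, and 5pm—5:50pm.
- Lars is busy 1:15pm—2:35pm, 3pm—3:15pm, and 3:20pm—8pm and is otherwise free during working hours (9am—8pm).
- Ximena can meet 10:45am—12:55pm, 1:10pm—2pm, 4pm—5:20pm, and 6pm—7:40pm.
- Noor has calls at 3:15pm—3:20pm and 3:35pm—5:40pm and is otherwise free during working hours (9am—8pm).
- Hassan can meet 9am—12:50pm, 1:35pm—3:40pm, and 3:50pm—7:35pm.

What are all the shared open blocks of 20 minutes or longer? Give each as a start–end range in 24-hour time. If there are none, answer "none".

11:30–11:50

Lars free within 09:00–20:00: 09:00–13:15, 14:35–15:00, 15:15–15:20.
Noor free within 09:00–20:00: 09:00–15:15, 15:20–15:35, 17:40–20:00.
Ravi ∩ Lars: 09:00–10:45, 11:30–11:50.
Ravi ∩ Lars ∩ Ximena: 11:30–11:50.
Ravi ∩ Lars ∩ Ximena ∩ Noor: 11:30–11:50.
Ravi ∩ Lars ∩ Ximena ∩ Noor ∩ Hassan: 11:30–11:50.
Windows ≥ 20 min: 11:30–11:50.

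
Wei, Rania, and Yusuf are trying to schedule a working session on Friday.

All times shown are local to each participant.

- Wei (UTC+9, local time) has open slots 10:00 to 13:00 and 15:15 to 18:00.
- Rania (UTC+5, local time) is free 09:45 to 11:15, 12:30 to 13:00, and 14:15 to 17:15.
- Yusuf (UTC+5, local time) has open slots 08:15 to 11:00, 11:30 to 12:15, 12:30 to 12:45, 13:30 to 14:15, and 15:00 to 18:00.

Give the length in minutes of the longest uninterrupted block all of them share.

15 minutes

Wei → UTC: 01:00–04:00, 06:15–09:00.
Rania → UTC: 04:45–06:15, 07:30–08:00, 09:15–12:15.
Yusuf → UTC: 03:15–06:00, 06:30–07:15, 07:30–07:45, 08:30–09:15, 10:00–13:00.
Wei ∩ Rania: 07:30–08:00.
Wei ∩ Rania ∩ Yusuf: 07:30–07:45.
Single common window of 15 minutes.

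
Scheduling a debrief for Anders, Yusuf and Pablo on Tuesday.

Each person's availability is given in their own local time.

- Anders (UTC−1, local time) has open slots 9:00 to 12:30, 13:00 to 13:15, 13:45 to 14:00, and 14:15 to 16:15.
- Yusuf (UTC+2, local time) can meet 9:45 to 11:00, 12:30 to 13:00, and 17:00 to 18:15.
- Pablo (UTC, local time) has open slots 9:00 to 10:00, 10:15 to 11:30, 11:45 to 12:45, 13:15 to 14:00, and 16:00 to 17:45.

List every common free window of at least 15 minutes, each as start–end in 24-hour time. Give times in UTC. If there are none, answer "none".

Anders → UTC: 10:00–13:30, 14:00–14:15, 14:45–15:00, 15:15–17:15.
Yusuf → UTC: 07:45–09:00, 10:30–11:00, 15:00–16:15.
Pablo → UTC: 09:00–10:00, 10:15–11:30, 11:45–12:45, 13:15–14:00, 16:00–17:45.
Anders ∩ Yusuf: 10:30–11:00, 15:15–16:15.
Anders ∩ Yusuf ∩ Pablo: 10:30–11:00, 16:00–16:15.
Windows ≥ 15 min: 10:30–11:00, 16:00–16:15.

10:30–11:00, 16:00–16:15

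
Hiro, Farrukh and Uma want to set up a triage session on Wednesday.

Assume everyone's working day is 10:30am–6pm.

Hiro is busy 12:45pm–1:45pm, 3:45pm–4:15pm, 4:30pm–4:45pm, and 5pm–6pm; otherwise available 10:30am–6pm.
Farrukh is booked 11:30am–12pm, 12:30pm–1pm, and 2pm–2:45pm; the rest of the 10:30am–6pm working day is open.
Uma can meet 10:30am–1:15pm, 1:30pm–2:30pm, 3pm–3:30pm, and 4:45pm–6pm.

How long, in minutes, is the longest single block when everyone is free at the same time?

Hiro free within 10:30–18:00: 10:30–12:45, 13:45–15:45, 16:15–16:30, 16:45–17:00.
Farrukh free within 10:30–18:00: 10:30–11:30, 12:00–12:30, 13:00–14:00, 14:45–18:00.
Hiro ∩ Farrukh: 10:30–11:30, 12:00–12:30, 13:45–14:00, 14:45–15:45, 16:15–16:30, 16:45–17:00.
Hiro ∩ Farrukh ∩ Uma: 10:30–11:30, 12:00–12:30, 13:45–14:00, 15:00–15:30, 16:45–17:00.
Common window lengths: 60, 30, 15, 30, 15 min; longest is 60.

60 minutes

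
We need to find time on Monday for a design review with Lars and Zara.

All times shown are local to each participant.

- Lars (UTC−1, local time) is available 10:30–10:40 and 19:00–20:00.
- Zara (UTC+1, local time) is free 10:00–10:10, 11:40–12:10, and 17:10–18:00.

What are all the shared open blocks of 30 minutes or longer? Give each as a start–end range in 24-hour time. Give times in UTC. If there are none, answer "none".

none

Lars → UTC: 11:30–11:40, 20:00–21:00.
Zara → UTC: 09:00–09:10, 10:40–11:10, 16:10–17:00.
Lars ∩ Zara: (none).
Windows ≥ 30 min: (none).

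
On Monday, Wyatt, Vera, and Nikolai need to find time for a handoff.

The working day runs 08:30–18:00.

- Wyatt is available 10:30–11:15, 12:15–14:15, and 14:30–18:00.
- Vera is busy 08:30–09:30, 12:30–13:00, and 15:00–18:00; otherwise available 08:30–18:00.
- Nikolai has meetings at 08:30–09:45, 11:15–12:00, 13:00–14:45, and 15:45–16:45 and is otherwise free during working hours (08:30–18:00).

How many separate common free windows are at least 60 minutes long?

0

Vera free within 08:30–18:00: 09:30–12:30, 13:00–15:00.
Nikolai free within 08:30–18:00: 09:45–11:15, 12:00–13:00, 14:45–15:45, 16:45–18:00.
Wyatt ∩ Vera: 10:30–11:15, 12:15–12:30, 13:00–14:15, 14:30–15:00.
Wyatt ∩ Vera ∩ Nikolai: 10:30–11:15, 12:15–12:30, 14:45–15:00.
Windows ≥ 60 min: (none).
That's 0 windows.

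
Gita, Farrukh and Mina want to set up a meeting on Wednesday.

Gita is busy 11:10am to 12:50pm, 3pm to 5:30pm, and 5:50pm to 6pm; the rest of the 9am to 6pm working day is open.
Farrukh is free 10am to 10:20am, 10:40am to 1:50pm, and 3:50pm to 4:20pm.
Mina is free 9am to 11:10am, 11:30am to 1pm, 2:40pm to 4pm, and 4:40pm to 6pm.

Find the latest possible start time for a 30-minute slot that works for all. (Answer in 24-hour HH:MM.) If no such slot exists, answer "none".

Gita free within 09:00–18:00: 09:00–11:10, 12:50–15:00, 17:30–17:50.
Gita ∩ Farrukh: 10:00–10:20, 10:40–11:10, 12:50–13:50.
Gita ∩ Farrukh ∩ Mina: 10:00–10:20, 10:40–11:10, 12:50–13:00.
Windows ≥ 30 min: 10:40–11:10.
Latest start in the last window 10:40–11:10 is 11:10 − 30 min = 10:40.

10:40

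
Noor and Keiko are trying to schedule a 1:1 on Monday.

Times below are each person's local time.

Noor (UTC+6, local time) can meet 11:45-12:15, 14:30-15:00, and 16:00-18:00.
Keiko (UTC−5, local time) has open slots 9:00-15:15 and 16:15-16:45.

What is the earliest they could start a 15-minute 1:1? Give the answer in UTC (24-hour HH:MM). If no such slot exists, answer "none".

none

Noor → UTC: 05:45–06:15, 08:30–09:00, 10:00–12:00.
Keiko → UTC: 14:00–20:15, 21:15–21:45.
Noor ∩ Keiko: (none).
Windows ≥ 15 min: (none).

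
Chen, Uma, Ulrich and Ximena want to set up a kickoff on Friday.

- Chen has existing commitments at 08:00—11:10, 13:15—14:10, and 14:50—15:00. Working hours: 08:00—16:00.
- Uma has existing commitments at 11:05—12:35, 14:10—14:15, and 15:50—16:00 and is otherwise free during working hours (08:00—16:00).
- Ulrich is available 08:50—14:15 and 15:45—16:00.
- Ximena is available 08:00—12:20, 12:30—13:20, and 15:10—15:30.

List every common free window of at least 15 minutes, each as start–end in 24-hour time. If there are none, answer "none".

Chen free within 08:00–16:00: 11:10–13:15, 14:10–14:50, 15:00–16:00.
Uma free within 08:00–16:00: 08:00–11:05, 12:35–14:10, 14:15–15:50.
Chen ∩ Uma: 12:35–13:15, 14:15–14:50, 15:00–15:50.
Chen ∩ Uma ∩ Ulrich: 12:35–13:15, 15:45–15:50.
Chen ∩ Uma ∩ Ulrich ∩ Ximena: 12:35–13:15.
Windows ≥ 15 min: 12:35–13:15.

12:35–13:15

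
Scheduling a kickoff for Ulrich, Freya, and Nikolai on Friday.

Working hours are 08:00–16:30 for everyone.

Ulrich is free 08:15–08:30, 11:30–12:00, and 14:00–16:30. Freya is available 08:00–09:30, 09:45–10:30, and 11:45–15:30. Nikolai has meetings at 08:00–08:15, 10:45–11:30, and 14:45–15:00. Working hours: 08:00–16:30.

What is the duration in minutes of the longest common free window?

45 minutes

Nikolai free within 08:00–16:30: 08:15–10:45, 11:30–14:45, 15:00–16:30.
Ulrich ∩ Freya: 08:15–08:30, 11:45–12:00, 14:00–15:30.
Ulrich ∩ Freya ∩ Nikolai: 08:15–08:30, 11:45–12:00, 14:00–14:45, 15:00–15:30.
Common window lengths: 15, 15, 45, 30 min; longest is 45.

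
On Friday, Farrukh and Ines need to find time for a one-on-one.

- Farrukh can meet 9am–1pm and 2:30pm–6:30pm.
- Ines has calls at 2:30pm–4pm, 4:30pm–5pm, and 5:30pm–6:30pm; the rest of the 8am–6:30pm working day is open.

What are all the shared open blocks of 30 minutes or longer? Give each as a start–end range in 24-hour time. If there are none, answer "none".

09:00–13:00, 16:00–16:30, 17:00–17:30

Ines free within 08:00–18:30: 08:00–14:30, 16:00–16:30, 17:00–17:30.
Farrukh ∩ Ines: 09:00–13:00, 16:00–16:30, 17:00–17:30.
Windows ≥ 30 min: 09:00–13:00, 16:00–16:30, 17:00–17:30.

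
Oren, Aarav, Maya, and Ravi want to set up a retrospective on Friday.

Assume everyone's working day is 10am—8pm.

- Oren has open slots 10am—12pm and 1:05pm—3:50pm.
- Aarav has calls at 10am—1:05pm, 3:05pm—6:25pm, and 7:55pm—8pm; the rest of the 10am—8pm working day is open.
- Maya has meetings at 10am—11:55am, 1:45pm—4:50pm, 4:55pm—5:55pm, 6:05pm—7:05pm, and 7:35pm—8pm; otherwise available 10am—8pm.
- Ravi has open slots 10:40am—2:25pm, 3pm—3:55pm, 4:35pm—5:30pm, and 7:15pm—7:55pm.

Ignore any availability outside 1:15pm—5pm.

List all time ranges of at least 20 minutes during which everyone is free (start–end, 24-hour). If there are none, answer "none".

Aarav free within 10:00–20:00: 13:05–15:05, 18:25–19:55.
Maya free within 10:00–20:00: 11:55–13:45, 16:50–16:55, 17:55–18:05, 19:05–19:35.
Oren ∩ Aarav: 13:05–15:05.
Oren ∩ Aarav ∩ Maya: 13:05–13:45.
Oren ∩ Aarav ∩ Maya ∩ Ravi: 13:05–13:45.
Restricted to 13:15–17:00: 13:15–13:45.
Windows ≥ 20 min: 13:15–13:45.

13:15–13:45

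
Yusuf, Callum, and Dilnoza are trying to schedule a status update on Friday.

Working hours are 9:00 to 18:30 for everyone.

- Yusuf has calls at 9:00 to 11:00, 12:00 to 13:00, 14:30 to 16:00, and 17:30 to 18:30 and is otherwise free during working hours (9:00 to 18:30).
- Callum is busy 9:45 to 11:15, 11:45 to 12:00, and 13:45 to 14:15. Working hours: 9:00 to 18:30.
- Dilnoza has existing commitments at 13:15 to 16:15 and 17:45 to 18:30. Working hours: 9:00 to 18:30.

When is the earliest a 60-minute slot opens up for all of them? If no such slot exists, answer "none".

Yusuf free within 09:00–18:30: 11:00–12:00, 13:00–14:30, 16:00–17:30.
Callum free within 09:00–18:30: 09:00–09:45, 11:15–11:45, 12:00–13:45, 14:15–18:30.
Dilnoza free within 09:00–18:30: 09:00–13:15, 16:15–17:45.
Yusuf ∩ Callum: 11:15–11:45, 13:00–13:45, 14:15–14:30, 16:00–17:30.
Yusuf ∩ Callum ∩ Dilnoza: 11:15–11:45, 13:00–13:15, 16:15–17:30.
Windows ≥ 60 min: 16:15–17:30.
Earliest such window starts at 16:15.

16:15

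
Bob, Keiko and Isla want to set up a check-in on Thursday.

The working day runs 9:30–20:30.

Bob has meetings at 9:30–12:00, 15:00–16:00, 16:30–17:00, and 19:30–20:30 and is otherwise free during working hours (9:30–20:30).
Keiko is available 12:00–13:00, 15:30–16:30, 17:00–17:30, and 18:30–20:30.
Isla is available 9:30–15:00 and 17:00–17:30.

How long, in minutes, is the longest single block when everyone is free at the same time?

Bob free within 09:30–20:30: 12:00–15:00, 16:00–16:30, 17:00–19:30.
Bob ∩ Keiko: 12:00–13:00, 16:00–16:30, 17:00–17:30, 18:30–19:30.
Bob ∩ Keiko ∩ Isla: 12:00–13:00, 17:00–17:30.
Common window lengths: 60, 30 min; longest is 60.

60 minutes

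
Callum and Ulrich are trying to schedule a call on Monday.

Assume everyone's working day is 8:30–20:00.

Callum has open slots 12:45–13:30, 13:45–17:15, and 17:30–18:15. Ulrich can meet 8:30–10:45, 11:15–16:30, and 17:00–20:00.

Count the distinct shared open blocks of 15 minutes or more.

Callum ∩ Ulrich: 12:45–13:30, 13:45–16:30, 17:00–17:15, 17:30–18:15.
Windows ≥ 15 min: 12:45–13:30, 13:45–16:30, 17:00–17:15, 17:30–18:15.
That's 4 windows.

4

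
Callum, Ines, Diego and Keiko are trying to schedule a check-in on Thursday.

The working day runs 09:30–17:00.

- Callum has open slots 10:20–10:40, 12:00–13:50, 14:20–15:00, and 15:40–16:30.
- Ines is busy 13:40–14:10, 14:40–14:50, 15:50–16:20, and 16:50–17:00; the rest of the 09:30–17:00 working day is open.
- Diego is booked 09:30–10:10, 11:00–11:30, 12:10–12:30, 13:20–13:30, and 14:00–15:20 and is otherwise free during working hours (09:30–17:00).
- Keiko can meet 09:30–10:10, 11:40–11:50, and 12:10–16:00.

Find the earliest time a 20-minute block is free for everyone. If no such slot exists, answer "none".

Ines free within 09:30–17:00: 09:30–13:40, 14:10–14:40, 14:50–15:50, 16:20–16:50.
Diego free within 09:30–17:00: 10:10–11:00, 11:30–12:10, 12:30–13:20, 13:30–14:00, 15:20–17:00.
Callum ∩ Ines: 10:20–10:40, 12:00–13:40, 14:20–14:40, 14:50–15:00, 15:40–15:50, 16:20–16:30.
Callum ∩ Ines ∩ Diego: 10:20–10:40, 12:00–12:10, 12:30–13:20, 13:30–13:40, 15:40–15:50, 16:20–16:30.
Callum ∩ Ines ∩ Diego ∩ Keiko: 12:30–13:20, 13:30–13:40, 15:40–15:50.
Windows ≥ 20 min: 12:30–13:20.
Earliest such window starts at 12:30.

12:30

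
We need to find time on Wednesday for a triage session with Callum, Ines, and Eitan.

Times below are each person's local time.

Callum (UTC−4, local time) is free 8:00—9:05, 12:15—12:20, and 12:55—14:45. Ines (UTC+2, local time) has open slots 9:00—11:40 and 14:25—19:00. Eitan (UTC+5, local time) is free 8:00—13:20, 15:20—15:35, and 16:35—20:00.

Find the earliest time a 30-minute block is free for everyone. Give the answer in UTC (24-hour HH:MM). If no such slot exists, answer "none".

12:25

Callum → UTC: 12:00–13:05, 16:15–16:20, 16:55–18:45.
Ines → UTC: 07:00–09:40, 12:25–17:00.
Eitan → UTC: 03:00–08:20, 10:20–10:35, 11:35–15:00.
Callum ∩ Ines: 12:25–13:05, 16:15–16:20, 16:55–17:00.
Callum ∩ Ines ∩ Eitan: 12:25–13:05.
Windows ≥ 30 min: 12:25–13:05.
Earliest such window starts at 12:25.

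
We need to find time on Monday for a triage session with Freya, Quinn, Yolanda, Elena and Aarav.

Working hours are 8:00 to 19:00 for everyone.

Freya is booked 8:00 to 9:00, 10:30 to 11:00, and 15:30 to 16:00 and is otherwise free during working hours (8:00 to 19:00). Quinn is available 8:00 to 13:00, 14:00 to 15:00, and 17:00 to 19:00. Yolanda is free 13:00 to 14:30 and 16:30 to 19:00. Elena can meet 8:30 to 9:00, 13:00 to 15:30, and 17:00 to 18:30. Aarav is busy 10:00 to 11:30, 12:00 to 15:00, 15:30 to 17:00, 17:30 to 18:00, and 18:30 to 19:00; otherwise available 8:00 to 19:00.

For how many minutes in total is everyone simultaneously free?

Freya free within 08:00–19:00: 09:00–10:30, 11:00–15:30, 16:00–19:00.
Aarav free within 08:00–19:00: 08:00–10:00, 11:30–12:00, 15:00–15:30, 17:00–17:30, 18:00–18:30.
Freya ∩ Quinn: 09:00–10:30, 11:00–13:00, 14:00–15:00, 17:00–19:00.
Freya ∩ Quinn ∩ Yolanda: 14:00–14:30, 17:00–19:00.
Freya ∩ Quinn ∩ Yolanda ∩ Elena: 14:00–14:30, 17:00–18:30.
Freya ∩ Quinn ∩ Yolanda ∩ Elena ∩ Aarav: 17:00–17:30, 18:00–18:30.
Total common minutes: 30 + 30 = 60.

60 minutes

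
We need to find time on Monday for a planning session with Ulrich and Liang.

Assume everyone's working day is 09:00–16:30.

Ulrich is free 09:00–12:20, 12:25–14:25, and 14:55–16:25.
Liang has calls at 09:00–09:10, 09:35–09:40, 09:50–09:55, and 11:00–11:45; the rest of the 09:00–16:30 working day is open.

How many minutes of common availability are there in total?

345 minutes

Liang free within 09:00–16:30: 09:10–09:35, 09:40–09:50, 09:55–11:00, 11:45–16:30.
Ulrich ∩ Liang: 09:10–09:35, 09:40–09:50, 09:55–11:00, 11:45–12:20, 12:25–14:25, 14:55–16:25.
Total common minutes: 25 + 10 + 65 + 35 + 120 + 90 = 345.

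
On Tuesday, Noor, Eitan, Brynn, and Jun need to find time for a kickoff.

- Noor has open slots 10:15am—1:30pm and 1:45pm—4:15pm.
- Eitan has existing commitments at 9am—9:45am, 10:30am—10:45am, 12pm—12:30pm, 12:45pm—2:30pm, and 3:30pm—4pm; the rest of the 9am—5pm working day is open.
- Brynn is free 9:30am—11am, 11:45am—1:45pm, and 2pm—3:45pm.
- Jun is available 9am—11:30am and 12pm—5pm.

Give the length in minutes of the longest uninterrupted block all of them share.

60 minutes

Eitan free within 09:00–17:00: 09:45–10:30, 10:45–12:00, 12:30–12:45, 14:30–15:30, 16:00–17:00.
Noor ∩ Eitan: 10:15–10:30, 10:45–12:00, 12:30–12:45, 14:30–15:30, 16:00–16:15.
Noor ∩ Eitan ∩ Brynn: 10:15–10:30, 10:45–11:00, 11:45–12:00, 12:30–12:45, 14:30–15:30.
Noor ∩ Eitan ∩ Brynn ∩ Jun: 10:15–10:30, 10:45–11:00, 12:30–12:45, 14:30–15:30.
Common window lengths: 15, 15, 15, 60 min; longest is 60.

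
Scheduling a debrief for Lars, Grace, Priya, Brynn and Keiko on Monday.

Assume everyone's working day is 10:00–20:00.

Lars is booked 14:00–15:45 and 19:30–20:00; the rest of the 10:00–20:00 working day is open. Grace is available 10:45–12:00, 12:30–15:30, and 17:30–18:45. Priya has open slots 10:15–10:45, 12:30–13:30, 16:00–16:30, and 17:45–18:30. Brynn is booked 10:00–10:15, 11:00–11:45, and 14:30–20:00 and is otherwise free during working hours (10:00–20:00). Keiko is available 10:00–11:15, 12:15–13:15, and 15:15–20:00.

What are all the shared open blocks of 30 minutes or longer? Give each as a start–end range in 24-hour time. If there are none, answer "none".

Lars free within 10:00–20:00: 10:00–14:00, 15:45–19:30.
Brynn free within 10:00–20:00: 10:15–11:00, 11:45–14:30.
Lars ∩ Grace: 10:45–12:00, 12:30–14:00, 17:30–18:45.
Lars ∩ Grace ∩ Priya: 12:30–13:30, 17:45–18:30.
Lars ∩ Grace ∩ Priya ∩ Brynn: 12:30–13:30.
Lars ∩ Grace ∩ Priya ∩ Brynn ∩ Keiko: 12:30–13:15.
Windows ≥ 30 min: 12:30–13:15.

12:30–13:15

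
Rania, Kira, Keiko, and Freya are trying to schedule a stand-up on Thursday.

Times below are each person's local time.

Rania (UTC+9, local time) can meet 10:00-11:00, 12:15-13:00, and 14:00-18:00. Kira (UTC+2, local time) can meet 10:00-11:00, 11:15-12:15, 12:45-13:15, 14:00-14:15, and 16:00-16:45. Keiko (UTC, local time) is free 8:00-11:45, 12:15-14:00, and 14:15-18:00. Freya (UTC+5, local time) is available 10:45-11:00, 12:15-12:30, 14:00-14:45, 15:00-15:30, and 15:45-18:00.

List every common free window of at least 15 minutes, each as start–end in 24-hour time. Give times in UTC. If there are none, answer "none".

Rania → UTC: 01:00–02:00, 03:15–04:00, 05:00–09:00.
Kira → UTC: 08:00–09:00, 09:15–10:15, 10:45–11:15, 12:00–12:15, 14:00–14:45.
Keiko → UTC: 08:00–11:45, 12:15–14:00, 14:15–18:00.
Freya → UTC: 05:45–06:00, 07:15–07:30, 09:00–09:45, 10:00–10:30, 10:45–13:00.
Rania ∩ Kira: 08:00–09:00.
Rania ∩ Kira ∩ Keiko: 08:00–09:00.
Rania ∩ Kira ∩ Keiko ∩ Freya: (none).
Windows ≥ 15 min: (none).

none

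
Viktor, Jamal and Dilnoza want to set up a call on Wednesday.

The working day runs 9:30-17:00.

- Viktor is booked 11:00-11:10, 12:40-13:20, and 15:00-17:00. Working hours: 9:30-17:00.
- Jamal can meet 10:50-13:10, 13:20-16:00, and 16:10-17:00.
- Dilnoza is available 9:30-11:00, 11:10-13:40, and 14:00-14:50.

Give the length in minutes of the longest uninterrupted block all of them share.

Viktor free within 09:30–17:00: 09:30–11:00, 11:10–12:40, 13:20–15:00.
Viktor ∩ Jamal: 10:50–11:00, 11:10–12:40, 13:20–15:00.
Viktor ∩ Jamal ∩ Dilnoza: 10:50–11:00, 11:10–12:40, 13:20–13:40, 14:00–14:50.
Common window lengths: 10, 90, 20, 50 min; longest is 90.

90 minutes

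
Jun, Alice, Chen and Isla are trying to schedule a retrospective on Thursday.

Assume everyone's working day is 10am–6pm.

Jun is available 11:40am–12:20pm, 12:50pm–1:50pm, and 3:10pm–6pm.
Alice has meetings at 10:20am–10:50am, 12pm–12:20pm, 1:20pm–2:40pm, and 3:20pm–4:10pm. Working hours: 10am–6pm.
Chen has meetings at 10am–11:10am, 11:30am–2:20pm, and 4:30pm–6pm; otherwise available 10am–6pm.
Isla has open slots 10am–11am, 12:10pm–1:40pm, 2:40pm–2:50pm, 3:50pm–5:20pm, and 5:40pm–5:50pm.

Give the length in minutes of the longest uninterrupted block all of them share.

20 minutes

Alice free within 10:00–18:00: 10:00–10:20, 10:50–12:00, 12:20–13:20, 14:40–15:20, 16:10–18:00.
Chen free within 10:00–18:00: 11:10–11:30, 14:20–16:30.
Jun ∩ Alice: 11:40–12:00, 12:50–13:20, 15:10–15:20, 16:10–18:00.
Jun ∩ Alice ∩ Chen: 15:10–15:20, 16:10–16:30.
Jun ∩ Alice ∩ Chen ∩ Isla: 16:10–16:30.
Single common window of 20 minutes.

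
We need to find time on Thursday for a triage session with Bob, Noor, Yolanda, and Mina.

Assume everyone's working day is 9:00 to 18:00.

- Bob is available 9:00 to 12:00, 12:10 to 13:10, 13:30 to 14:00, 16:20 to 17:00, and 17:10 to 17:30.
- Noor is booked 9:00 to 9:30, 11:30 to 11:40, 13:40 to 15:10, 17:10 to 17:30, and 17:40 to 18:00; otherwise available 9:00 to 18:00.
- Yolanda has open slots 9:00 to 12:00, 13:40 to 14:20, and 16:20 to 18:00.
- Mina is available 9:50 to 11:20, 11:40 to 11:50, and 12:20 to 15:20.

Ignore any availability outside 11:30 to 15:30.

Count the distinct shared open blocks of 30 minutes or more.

Noor free within 09:00–18:00: 09:30–11:30, 11:40–13:40, 15:10–17:10, 17:30–17:40.
Bob ∩ Noor: 09:30–11:30, 11:40–12:00, 12:10–13:10, 13:30–13:40, 16:20–17:00.
Bob ∩ Noor ∩ Yolanda: 09:30–11:30, 11:40–12:00, 16:20–17:00.
Bob ∩ Noor ∩ Yolanda ∩ Mina: 09:50–11:20, 11:40–11:50.
Restricted to 11:30–15:30: 11:40–11:50.
Windows ≥ 30 min: (none).
That's 0 windows.

0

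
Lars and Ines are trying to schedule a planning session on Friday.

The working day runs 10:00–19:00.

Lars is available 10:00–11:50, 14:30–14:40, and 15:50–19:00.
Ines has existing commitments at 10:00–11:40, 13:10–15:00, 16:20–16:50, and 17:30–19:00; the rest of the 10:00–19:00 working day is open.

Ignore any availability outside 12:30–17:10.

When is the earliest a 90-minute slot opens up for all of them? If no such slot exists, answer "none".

none

Ines free within 10:00–19:00: 11:40–13:10, 15:00–16:20, 16:50–17:30.
Lars ∩ Ines: 11:40–11:50, 15:50–16:20, 16:50–17:30.
Restricted to 12:30–17:10: 15:50–16:20, 16:50–17:10.
Windows ≥ 90 min: (none).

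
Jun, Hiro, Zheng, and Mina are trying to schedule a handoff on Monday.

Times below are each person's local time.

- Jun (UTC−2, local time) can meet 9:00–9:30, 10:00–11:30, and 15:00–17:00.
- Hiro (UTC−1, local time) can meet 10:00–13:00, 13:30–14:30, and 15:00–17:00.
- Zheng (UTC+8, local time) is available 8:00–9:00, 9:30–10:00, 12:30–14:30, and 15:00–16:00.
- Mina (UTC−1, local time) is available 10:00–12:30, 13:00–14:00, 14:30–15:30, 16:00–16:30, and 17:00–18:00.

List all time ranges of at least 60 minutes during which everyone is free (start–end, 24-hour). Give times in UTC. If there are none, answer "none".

none

Jun → UTC: 11:00–11:30, 12:00–13:30, 17:00–19:00.
Hiro → UTC: 11:00–14:00, 14:30–15:30, 16:00–18:00.
Zheng → UTC: 00:00–01:00, 01:30–02:00, 04:30–06:30, 07:00–08:00.
Mina → UTC: 11:00–13:30, 14:00–15:00, 15:30–16:30, 17:00–17:30, 18:00–19:00.
Jun ∩ Hiro: 11:00–11:30, 12:00–13:30, 17:00–18:00.
Jun ∩ Hiro ∩ Zheng: (none).
Jun ∩ Hiro ∩ Zheng ∩ Mina: (none).
Windows ≥ 60 min: (none).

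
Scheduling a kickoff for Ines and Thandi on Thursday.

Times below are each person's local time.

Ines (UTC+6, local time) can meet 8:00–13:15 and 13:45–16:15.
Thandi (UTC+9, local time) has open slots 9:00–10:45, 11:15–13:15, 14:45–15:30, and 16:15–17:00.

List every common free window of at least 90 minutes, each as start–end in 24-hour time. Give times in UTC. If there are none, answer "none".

02:15–04:15

Ines → UTC: 02:00–07:15, 07:45–10:15.
Thandi → UTC: 00:00–01:45, 02:15–04:15, 05:45–06:30, 07:15–08:00.
Ines ∩ Thandi: 02:15–04:15, 05:45–06:30, 07:45–08:00.
Windows ≥ 90 min: 02:15–04:15.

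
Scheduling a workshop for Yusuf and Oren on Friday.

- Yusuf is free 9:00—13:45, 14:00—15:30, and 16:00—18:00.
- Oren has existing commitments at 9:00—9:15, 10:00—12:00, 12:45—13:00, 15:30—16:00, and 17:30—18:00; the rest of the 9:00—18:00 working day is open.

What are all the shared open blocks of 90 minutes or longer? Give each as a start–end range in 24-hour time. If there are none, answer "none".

14:00–15:30, 16:00–17:30

Oren free within 09:00–18:00: 09:15–10:00, 12:00–12:45, 13:00–15:30, 16:00–17:30.
Yusuf ∩ Oren: 09:15–10:00, 12:00–12:45, 13:00–13:45, 14:00–15:30, 16:00–17:30.
Windows ≥ 90 min: 14:00–15:30, 16:00–17:30.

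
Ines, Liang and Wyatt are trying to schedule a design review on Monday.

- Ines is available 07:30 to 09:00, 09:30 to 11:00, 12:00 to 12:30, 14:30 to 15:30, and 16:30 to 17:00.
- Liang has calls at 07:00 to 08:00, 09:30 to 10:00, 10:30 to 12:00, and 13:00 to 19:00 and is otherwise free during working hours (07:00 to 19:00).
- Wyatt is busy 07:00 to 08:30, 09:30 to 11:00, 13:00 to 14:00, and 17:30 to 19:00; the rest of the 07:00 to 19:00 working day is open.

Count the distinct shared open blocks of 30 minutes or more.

Liang free within 07:00–19:00: 08:00–09:30, 10:00–10:30, 12:00–13:00.
Wyatt free within 07:00–19:00: 08:30–09:30, 11:00–13:00, 14:00–17:30.
Ines ∩ Liang: 08:00–09:00, 10:00–10:30, 12:00–12:30.
Ines ∩ Liang ∩ Wyatt: 08:30–09:00, 12:00–12:30.
Windows ≥ 30 min: 08:30–09:00, 12:00–12:30.
That's 2 windows.

2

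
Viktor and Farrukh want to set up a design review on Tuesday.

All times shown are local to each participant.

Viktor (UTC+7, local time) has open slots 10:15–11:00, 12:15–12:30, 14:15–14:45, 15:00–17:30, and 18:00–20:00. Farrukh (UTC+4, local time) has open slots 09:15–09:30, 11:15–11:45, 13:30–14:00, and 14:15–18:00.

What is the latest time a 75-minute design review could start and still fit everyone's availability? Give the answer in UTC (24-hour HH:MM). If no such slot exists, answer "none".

11:45

Viktor → UTC: 03:15–04:00, 05:15–05:30, 07:15–07:45, 08:00–10:30, 11:00–13:00.
Farrukh → UTC: 05:15–05:30, 07:15–07:45, 09:30–10:00, 10:15–14:00.
Viktor ∩ Farrukh: 05:15–05:30, 07:15–07:45, 09:30–10:00, 10:15–10:30, 11:00–13:00.
Windows ≥ 75 min: 11:00–13:00.
Latest start in the last window 11:00–13:00 is 13:00 − 75 min = 11:45.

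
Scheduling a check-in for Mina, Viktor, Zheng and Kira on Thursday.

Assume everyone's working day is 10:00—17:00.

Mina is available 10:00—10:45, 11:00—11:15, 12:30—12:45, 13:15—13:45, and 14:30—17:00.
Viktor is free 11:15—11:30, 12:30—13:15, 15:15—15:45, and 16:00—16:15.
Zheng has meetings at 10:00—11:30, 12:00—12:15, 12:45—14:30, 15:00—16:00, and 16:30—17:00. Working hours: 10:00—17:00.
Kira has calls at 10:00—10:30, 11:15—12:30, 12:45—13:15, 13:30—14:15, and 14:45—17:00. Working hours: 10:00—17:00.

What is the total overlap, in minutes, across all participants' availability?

Zheng free within 10:00–17:00: 11:30–12:00, 12:15–12:45, 14:30–15:00, 16:00–16:30.
Kira free within 10:00–17:00: 10:30–11:15, 12:30–12:45, 13:15–13:30, 14:15–14:45.
Mina ∩ Viktor: 12:30–12:45, 15:15–15:45, 16:00–16:15.
Mina ∩ Viktor ∩ Zheng: 12:30–12:45, 16:00–16:15.
Mina ∩ Viktor ∩ Zheng ∩ Kira: 12:30–12:45.
Total common minutes: 15.

15 minutes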